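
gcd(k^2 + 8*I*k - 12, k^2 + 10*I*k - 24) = k + 6*I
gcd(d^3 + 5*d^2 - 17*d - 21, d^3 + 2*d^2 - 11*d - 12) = d^2 - 2*d - 3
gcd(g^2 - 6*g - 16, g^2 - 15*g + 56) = g - 8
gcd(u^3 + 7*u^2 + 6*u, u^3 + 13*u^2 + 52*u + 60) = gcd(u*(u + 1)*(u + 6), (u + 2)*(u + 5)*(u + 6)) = u + 6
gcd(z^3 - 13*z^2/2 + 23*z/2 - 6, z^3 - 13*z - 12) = z - 4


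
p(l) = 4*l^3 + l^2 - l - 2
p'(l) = 12*l^2 + 2*l - 1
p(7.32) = 1613.16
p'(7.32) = 656.63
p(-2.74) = -74.04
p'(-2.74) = 83.61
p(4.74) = 441.71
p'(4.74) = 278.09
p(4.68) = 425.24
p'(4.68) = 271.19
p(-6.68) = -1143.01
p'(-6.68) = 521.11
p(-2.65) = -66.77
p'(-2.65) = 77.97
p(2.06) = 35.15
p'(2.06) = 54.04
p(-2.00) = -28.00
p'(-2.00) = 43.00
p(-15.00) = -13262.00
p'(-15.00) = 2669.00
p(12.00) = 7042.00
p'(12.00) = 1751.00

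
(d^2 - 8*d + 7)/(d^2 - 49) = (d - 1)/(d + 7)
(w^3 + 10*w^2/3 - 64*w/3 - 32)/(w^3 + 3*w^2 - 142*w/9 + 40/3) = 3*(3*w^2 - 8*w - 16)/(9*w^2 - 27*w + 20)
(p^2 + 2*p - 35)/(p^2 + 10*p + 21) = (p - 5)/(p + 3)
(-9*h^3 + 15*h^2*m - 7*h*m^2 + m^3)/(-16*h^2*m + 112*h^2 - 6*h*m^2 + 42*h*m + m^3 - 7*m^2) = (9*h^3 - 15*h^2*m + 7*h*m^2 - m^3)/(16*h^2*m - 112*h^2 + 6*h*m^2 - 42*h*m - m^3 + 7*m^2)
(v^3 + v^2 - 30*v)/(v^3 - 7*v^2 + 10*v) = (v + 6)/(v - 2)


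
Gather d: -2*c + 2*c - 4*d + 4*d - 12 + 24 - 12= 0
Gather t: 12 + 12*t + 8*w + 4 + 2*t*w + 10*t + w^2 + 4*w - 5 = t*(2*w + 22) + w^2 + 12*w + 11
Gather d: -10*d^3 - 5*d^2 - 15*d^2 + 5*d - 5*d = -10*d^3 - 20*d^2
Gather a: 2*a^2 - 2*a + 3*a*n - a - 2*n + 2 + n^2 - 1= 2*a^2 + a*(3*n - 3) + n^2 - 2*n + 1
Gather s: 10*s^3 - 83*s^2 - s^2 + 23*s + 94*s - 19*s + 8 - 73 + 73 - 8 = 10*s^3 - 84*s^2 + 98*s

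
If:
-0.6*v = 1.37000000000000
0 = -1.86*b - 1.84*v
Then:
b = 2.26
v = -2.28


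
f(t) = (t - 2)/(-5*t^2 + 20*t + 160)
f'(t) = (t - 2)*(10*t - 20)/(-5*t^2 + 20*t + 160)^2 + 1/(-5*t^2 + 20*t + 160)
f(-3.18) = -0.11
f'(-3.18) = 0.15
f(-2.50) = -0.06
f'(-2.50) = 0.05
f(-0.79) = -0.02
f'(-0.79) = 0.01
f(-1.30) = -0.03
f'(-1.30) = 0.01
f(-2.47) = -0.06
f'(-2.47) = 0.04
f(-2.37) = -0.05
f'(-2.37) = 0.04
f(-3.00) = -0.09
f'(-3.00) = 0.10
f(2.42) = 0.00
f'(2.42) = 0.01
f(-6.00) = 0.06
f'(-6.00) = 0.03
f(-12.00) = 0.02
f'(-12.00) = 0.00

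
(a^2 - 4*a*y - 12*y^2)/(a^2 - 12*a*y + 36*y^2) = (-a - 2*y)/(-a + 6*y)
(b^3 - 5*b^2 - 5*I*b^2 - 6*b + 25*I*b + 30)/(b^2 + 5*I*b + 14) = (b^2 - b*(5 + 3*I) + 15*I)/(b + 7*I)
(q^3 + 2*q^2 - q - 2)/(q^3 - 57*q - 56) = (q^2 + q - 2)/(q^2 - q - 56)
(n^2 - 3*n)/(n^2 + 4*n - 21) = n/(n + 7)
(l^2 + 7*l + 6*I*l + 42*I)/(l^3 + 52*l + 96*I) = (l + 7)/(l^2 - 6*I*l + 16)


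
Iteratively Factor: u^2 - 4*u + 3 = (u - 1)*(u - 3)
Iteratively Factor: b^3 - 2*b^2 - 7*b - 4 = (b + 1)*(b^2 - 3*b - 4) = (b - 4)*(b + 1)*(b + 1)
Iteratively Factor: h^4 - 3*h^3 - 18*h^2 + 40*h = (h - 2)*(h^3 - h^2 - 20*h) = (h - 5)*(h - 2)*(h^2 + 4*h) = h*(h - 5)*(h - 2)*(h + 4)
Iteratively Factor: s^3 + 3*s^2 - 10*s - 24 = (s + 2)*(s^2 + s - 12) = (s - 3)*(s + 2)*(s + 4)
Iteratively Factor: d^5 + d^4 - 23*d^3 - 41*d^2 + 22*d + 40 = (d - 1)*(d^4 + 2*d^3 - 21*d^2 - 62*d - 40) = (d - 1)*(d + 4)*(d^3 - 2*d^2 - 13*d - 10) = (d - 1)*(d + 2)*(d + 4)*(d^2 - 4*d - 5) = (d - 5)*(d - 1)*(d + 2)*(d + 4)*(d + 1)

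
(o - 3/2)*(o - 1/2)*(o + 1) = o^3 - o^2 - 5*o/4 + 3/4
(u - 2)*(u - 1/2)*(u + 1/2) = u^3 - 2*u^2 - u/4 + 1/2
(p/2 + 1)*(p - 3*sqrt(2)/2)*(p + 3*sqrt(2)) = p^3/2 + p^2 + 3*sqrt(2)*p^2/4 - 9*p/2 + 3*sqrt(2)*p/2 - 9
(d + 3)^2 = d^2 + 6*d + 9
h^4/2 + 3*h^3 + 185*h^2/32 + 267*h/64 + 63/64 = (h/2 + 1/4)*(h + 3/4)*(h + 7/4)*(h + 3)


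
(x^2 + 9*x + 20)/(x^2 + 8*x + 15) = (x + 4)/(x + 3)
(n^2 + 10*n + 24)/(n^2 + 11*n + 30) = (n + 4)/(n + 5)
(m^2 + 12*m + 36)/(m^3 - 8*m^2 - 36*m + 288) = (m + 6)/(m^2 - 14*m + 48)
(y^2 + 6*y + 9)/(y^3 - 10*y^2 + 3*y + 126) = (y + 3)/(y^2 - 13*y + 42)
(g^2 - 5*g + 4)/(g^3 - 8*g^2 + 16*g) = (g - 1)/(g*(g - 4))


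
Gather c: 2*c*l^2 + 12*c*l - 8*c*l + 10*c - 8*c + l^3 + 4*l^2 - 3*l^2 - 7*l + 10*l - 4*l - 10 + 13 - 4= c*(2*l^2 + 4*l + 2) + l^3 + l^2 - l - 1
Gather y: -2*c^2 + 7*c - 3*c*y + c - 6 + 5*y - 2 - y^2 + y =-2*c^2 + 8*c - y^2 + y*(6 - 3*c) - 8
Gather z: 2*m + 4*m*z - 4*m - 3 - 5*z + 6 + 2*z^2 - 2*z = -2*m + 2*z^2 + z*(4*m - 7) + 3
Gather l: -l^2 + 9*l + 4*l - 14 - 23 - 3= -l^2 + 13*l - 40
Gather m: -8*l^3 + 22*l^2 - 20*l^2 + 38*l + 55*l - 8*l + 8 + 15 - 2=-8*l^3 + 2*l^2 + 85*l + 21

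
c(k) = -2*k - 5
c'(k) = -2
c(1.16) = -7.32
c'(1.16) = -2.00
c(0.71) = -6.42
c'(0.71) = -2.00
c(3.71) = -12.42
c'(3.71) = -2.00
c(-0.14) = -4.72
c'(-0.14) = -2.00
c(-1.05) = -2.90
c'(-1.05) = -2.00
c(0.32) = -5.64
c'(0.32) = -2.00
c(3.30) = -11.60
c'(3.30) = -2.00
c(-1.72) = -1.56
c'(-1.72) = -2.00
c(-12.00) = 19.00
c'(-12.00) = -2.00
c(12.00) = -29.00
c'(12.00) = -2.00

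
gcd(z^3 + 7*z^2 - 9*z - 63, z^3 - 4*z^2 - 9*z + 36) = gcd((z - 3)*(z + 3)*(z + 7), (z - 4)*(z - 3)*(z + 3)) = z^2 - 9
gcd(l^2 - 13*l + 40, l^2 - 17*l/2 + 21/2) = 1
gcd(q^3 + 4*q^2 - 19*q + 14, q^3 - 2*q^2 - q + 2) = q^2 - 3*q + 2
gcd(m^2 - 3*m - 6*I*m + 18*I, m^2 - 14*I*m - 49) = 1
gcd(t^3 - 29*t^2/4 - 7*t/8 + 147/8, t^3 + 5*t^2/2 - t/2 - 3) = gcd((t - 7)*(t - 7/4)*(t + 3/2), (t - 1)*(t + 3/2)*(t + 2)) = t + 3/2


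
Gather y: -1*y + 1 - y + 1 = 2 - 2*y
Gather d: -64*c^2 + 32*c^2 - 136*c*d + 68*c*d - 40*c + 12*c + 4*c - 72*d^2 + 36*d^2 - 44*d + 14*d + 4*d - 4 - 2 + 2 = -32*c^2 - 24*c - 36*d^2 + d*(-68*c - 26) - 4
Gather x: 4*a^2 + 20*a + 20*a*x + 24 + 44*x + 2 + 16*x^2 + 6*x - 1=4*a^2 + 20*a + 16*x^2 + x*(20*a + 50) + 25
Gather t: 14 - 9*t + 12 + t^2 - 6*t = t^2 - 15*t + 26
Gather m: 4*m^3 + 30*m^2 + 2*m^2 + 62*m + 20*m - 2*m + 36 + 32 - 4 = 4*m^3 + 32*m^2 + 80*m + 64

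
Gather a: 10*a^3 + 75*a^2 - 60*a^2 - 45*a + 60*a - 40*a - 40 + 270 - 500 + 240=10*a^3 + 15*a^2 - 25*a - 30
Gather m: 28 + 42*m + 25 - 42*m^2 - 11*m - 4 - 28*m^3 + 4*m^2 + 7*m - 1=-28*m^3 - 38*m^2 + 38*m + 48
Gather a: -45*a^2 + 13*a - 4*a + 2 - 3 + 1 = -45*a^2 + 9*a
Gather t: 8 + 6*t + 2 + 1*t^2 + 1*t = t^2 + 7*t + 10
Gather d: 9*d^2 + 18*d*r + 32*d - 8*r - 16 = 9*d^2 + d*(18*r + 32) - 8*r - 16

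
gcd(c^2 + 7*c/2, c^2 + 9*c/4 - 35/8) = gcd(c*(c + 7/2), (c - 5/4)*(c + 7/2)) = c + 7/2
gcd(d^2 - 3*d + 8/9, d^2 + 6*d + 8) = 1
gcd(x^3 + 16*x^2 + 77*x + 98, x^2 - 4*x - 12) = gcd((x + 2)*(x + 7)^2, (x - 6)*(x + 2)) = x + 2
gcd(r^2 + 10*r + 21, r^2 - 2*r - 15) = r + 3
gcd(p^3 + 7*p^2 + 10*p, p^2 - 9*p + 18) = 1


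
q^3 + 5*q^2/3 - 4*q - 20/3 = (q - 2)*(q + 5/3)*(q + 2)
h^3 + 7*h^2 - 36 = (h - 2)*(h + 3)*(h + 6)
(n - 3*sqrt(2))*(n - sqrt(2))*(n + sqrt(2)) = n^3 - 3*sqrt(2)*n^2 - 2*n + 6*sqrt(2)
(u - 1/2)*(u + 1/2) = u^2 - 1/4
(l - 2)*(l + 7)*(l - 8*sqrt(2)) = l^3 - 8*sqrt(2)*l^2 + 5*l^2 - 40*sqrt(2)*l - 14*l + 112*sqrt(2)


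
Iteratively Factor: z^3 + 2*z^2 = (z)*(z^2 + 2*z) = z*(z + 2)*(z)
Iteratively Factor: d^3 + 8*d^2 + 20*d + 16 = (d + 2)*(d^2 + 6*d + 8) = (d + 2)*(d + 4)*(d + 2)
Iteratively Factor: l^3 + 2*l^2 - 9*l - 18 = (l + 3)*(l^2 - l - 6) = (l - 3)*(l + 3)*(l + 2)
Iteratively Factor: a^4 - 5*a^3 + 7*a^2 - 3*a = (a)*(a^3 - 5*a^2 + 7*a - 3) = a*(a - 3)*(a^2 - 2*a + 1) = a*(a - 3)*(a - 1)*(a - 1)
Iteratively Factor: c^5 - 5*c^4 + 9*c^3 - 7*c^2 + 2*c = (c - 2)*(c^4 - 3*c^3 + 3*c^2 - c) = (c - 2)*(c - 1)*(c^3 - 2*c^2 + c) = (c - 2)*(c - 1)^2*(c^2 - c) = (c - 2)*(c - 1)^3*(c)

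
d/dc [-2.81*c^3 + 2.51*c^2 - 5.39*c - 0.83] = -8.43*c^2 + 5.02*c - 5.39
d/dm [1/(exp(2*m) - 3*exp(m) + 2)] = (3 - 2*exp(m))*exp(m)/(exp(2*m) - 3*exp(m) + 2)^2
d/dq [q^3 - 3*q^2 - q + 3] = 3*q^2 - 6*q - 1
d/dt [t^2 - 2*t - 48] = 2*t - 2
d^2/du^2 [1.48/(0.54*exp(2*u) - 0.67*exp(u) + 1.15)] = ((0.9916 - 3.1968*exp(u))*(0.54*exp(2*u) - 0.67*exp(u) + 1.15) + 1.48*(1.08*exp(u) - 0.67)*(2.16*exp(u) - 1.34)*exp(u))*exp(u)/(0.54*exp(2*u) - 0.67*exp(u) + 1.15)^3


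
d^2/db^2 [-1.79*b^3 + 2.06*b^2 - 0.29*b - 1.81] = 4.12 - 10.74*b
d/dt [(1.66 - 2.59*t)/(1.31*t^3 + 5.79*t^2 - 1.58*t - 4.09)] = (6.7858*t^3 + 8.4723*t^2 - 19.2228*t + 13.2159)/(1.7161*t^6 + 15.1698*t^5 + 29.3845*t^4 - 29.0122*t^3 - 44.8658*t^2 + 12.9244*t + 16.7281)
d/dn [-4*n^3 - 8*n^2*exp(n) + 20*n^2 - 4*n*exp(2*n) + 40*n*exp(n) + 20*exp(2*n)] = -8*n^2*exp(n) - 12*n^2 - 8*n*exp(2*n) + 24*n*exp(n) + 40*n + 36*exp(2*n) + 40*exp(n)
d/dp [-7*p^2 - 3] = -14*p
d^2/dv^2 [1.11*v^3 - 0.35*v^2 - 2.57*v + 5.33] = 6.66*v - 0.7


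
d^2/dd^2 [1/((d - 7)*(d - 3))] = 2*((d - 7)^2 + (d - 7)*(d - 3) + (d - 3)^2)/((d - 7)^3*(d - 3)^3)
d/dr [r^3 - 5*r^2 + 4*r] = 3*r^2 - 10*r + 4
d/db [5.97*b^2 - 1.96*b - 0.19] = 11.94*b - 1.96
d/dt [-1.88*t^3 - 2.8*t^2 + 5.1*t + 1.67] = -5.64*t^2 - 5.6*t + 5.1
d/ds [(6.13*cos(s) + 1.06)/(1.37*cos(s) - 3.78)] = 24.6236*sin(s)/(1.37*cos(s) - 3.78)^2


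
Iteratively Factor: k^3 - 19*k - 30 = (k + 2)*(k^2 - 2*k - 15) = (k - 5)*(k + 2)*(k + 3)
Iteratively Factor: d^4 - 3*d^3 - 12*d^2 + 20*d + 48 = (d + 2)*(d^3 - 5*d^2 - 2*d + 24) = (d + 2)^2*(d^2 - 7*d + 12) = (d - 3)*(d + 2)^2*(d - 4)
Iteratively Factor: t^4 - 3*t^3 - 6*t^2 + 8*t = (t + 2)*(t^3 - 5*t^2 + 4*t) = (t - 4)*(t + 2)*(t^2 - t) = (t - 4)*(t - 1)*(t + 2)*(t)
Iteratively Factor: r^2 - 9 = (r - 3)*(r + 3)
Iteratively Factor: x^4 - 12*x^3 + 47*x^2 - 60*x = (x)*(x^3 - 12*x^2 + 47*x - 60) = x*(x - 3)*(x^2 - 9*x + 20) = x*(x - 4)*(x - 3)*(x - 5)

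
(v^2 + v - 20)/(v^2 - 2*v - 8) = (v + 5)/(v + 2)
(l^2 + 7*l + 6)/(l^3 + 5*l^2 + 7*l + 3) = (l + 6)/(l^2 + 4*l + 3)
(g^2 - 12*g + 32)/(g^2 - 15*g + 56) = (g - 4)/(g - 7)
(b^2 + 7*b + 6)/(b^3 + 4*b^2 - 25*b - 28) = (b + 6)/(b^2 + 3*b - 28)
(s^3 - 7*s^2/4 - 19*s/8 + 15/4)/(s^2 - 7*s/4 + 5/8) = (2*s^2 - s - 6)/(2*s - 1)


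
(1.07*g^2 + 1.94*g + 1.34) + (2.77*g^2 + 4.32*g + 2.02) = 3.84*g^2 + 6.26*g + 3.36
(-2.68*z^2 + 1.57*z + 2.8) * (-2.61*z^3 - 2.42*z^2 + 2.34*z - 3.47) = 6.9948*z^5 + 2.3879*z^4 - 17.3786*z^3 + 6.1974*z^2 + 1.1041*z - 9.716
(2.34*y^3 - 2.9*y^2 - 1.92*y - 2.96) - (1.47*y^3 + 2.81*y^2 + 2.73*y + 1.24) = 0.87*y^3 - 5.71*y^2 - 4.65*y - 4.2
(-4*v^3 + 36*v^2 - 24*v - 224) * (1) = -4*v^3 + 36*v^2 - 24*v - 224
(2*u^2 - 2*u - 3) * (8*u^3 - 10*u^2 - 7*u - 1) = 16*u^5 - 36*u^4 - 18*u^3 + 42*u^2 + 23*u + 3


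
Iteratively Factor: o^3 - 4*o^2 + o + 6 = (o - 3)*(o^2 - o - 2) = (o - 3)*(o + 1)*(o - 2)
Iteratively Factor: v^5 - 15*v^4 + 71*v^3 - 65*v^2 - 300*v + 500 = (v - 2)*(v^4 - 13*v^3 + 45*v^2 + 25*v - 250) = (v - 5)*(v - 2)*(v^3 - 8*v^2 + 5*v + 50) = (v - 5)^2*(v - 2)*(v^2 - 3*v - 10) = (v - 5)^3*(v - 2)*(v + 2)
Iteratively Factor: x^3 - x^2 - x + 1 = (x - 1)*(x^2 - 1) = (x - 1)^2*(x + 1)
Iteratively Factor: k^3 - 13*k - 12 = (k - 4)*(k^2 + 4*k + 3) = (k - 4)*(k + 3)*(k + 1)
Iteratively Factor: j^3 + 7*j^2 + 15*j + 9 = (j + 3)*(j^2 + 4*j + 3) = (j + 1)*(j + 3)*(j + 3)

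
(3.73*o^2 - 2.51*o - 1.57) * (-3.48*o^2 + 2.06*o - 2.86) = -12.9804*o^4 + 16.4186*o^3 - 10.3748*o^2 + 3.9444*o + 4.4902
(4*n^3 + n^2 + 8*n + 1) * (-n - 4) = -4*n^4 - 17*n^3 - 12*n^2 - 33*n - 4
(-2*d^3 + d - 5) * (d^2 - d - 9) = -2*d^5 + 2*d^4 + 19*d^3 - 6*d^2 - 4*d + 45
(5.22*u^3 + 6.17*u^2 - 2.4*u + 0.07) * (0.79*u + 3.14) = 4.1238*u^4 + 21.2651*u^3 + 17.4778*u^2 - 7.4807*u + 0.2198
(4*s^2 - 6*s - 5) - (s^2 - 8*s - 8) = 3*s^2 + 2*s + 3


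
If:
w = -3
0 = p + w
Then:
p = 3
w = -3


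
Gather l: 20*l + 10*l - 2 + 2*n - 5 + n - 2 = 30*l + 3*n - 9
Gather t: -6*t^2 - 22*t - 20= -6*t^2 - 22*t - 20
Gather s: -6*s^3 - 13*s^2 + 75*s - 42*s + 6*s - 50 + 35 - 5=-6*s^3 - 13*s^2 + 39*s - 20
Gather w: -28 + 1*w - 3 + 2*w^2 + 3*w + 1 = 2*w^2 + 4*w - 30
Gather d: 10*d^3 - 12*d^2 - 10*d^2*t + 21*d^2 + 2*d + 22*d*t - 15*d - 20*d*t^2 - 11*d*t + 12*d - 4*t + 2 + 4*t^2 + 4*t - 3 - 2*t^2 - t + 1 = 10*d^3 + d^2*(9 - 10*t) + d*(-20*t^2 + 11*t - 1) + 2*t^2 - t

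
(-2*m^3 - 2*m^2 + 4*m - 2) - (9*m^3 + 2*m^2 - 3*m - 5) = -11*m^3 - 4*m^2 + 7*m + 3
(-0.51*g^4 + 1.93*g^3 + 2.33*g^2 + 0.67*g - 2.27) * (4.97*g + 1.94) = -2.5347*g^5 + 8.6027*g^4 + 15.3243*g^3 + 7.8501*g^2 - 9.9821*g - 4.4038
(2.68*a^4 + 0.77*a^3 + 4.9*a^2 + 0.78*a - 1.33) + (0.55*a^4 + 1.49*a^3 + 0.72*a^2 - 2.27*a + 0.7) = 3.23*a^4 + 2.26*a^3 + 5.62*a^2 - 1.49*a - 0.63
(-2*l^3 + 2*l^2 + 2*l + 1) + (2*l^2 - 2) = -2*l^3 + 4*l^2 + 2*l - 1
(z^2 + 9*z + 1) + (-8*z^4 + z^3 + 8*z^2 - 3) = -8*z^4 + z^3 + 9*z^2 + 9*z - 2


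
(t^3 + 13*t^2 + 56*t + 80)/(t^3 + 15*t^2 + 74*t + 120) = (t + 4)/(t + 6)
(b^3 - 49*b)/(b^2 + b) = (b^2 - 49)/(b + 1)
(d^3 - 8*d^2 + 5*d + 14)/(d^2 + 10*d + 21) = (d^3 - 8*d^2 + 5*d + 14)/(d^2 + 10*d + 21)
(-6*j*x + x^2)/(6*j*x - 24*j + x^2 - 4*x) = x*(-6*j + x)/(6*j*x - 24*j + x^2 - 4*x)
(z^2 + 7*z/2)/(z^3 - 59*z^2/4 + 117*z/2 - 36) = 2*z*(2*z + 7)/(4*z^3 - 59*z^2 + 234*z - 144)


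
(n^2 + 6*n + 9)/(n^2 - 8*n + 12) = (n^2 + 6*n + 9)/(n^2 - 8*n + 12)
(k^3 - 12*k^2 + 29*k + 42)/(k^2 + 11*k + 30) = (k^3 - 12*k^2 + 29*k + 42)/(k^2 + 11*k + 30)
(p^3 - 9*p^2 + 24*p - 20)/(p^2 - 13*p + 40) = (p^2 - 4*p + 4)/(p - 8)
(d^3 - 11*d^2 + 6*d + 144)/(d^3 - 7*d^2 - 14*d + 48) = (d - 6)/(d - 2)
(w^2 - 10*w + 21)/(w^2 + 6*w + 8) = (w^2 - 10*w + 21)/(w^2 + 6*w + 8)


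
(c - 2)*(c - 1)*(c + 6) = c^3 + 3*c^2 - 16*c + 12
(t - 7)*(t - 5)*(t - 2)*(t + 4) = t^4 - 10*t^3 + 3*t^2 + 166*t - 280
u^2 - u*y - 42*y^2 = (u - 7*y)*(u + 6*y)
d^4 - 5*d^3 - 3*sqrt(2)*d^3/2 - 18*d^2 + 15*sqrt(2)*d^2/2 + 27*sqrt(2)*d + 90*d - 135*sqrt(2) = (d - 5)*(d - 3*sqrt(2))*(d - 3*sqrt(2)/2)*(d + 3*sqrt(2))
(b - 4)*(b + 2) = b^2 - 2*b - 8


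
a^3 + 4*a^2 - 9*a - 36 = (a - 3)*(a + 3)*(a + 4)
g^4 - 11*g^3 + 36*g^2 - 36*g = g*(g - 6)*(g - 3)*(g - 2)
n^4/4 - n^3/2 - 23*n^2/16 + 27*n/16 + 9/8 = (n/4 + 1/2)*(n - 3)*(n - 3/2)*(n + 1/2)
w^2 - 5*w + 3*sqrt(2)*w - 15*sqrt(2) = (w - 5)*(w + 3*sqrt(2))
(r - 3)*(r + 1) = r^2 - 2*r - 3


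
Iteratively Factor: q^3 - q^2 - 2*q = (q - 2)*(q^2 + q) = q*(q - 2)*(q + 1)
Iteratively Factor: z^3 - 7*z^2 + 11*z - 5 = (z - 1)*(z^2 - 6*z + 5) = (z - 5)*(z - 1)*(z - 1)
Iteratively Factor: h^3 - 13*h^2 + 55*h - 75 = (h - 5)*(h^2 - 8*h + 15) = (h - 5)^2*(h - 3)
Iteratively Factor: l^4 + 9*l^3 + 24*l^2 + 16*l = (l)*(l^3 + 9*l^2 + 24*l + 16) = l*(l + 4)*(l^2 + 5*l + 4) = l*(l + 4)^2*(l + 1)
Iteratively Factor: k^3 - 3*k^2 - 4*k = (k + 1)*(k^2 - 4*k) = k*(k + 1)*(k - 4)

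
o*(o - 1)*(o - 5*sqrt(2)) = o^3 - 5*sqrt(2)*o^2 - o^2 + 5*sqrt(2)*o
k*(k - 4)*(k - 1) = k^3 - 5*k^2 + 4*k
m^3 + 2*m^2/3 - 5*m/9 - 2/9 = (m - 2/3)*(m + 1/3)*(m + 1)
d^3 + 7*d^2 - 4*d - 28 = (d - 2)*(d + 2)*(d + 7)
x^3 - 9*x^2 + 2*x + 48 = (x - 8)*(x - 3)*(x + 2)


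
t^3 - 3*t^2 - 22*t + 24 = (t - 6)*(t - 1)*(t + 4)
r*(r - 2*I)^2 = r^3 - 4*I*r^2 - 4*r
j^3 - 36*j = j*(j - 6)*(j + 6)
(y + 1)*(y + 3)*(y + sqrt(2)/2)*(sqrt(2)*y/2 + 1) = sqrt(2)*y^4/2 + 3*y^3/2 + 2*sqrt(2)*y^3 + 2*sqrt(2)*y^2 + 6*y^2 + 2*sqrt(2)*y + 9*y/2 + 3*sqrt(2)/2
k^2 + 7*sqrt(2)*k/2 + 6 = (k + 3*sqrt(2)/2)*(k + 2*sqrt(2))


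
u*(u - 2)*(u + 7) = u^3 + 5*u^2 - 14*u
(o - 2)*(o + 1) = o^2 - o - 2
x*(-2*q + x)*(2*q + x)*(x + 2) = -4*q^2*x^2 - 8*q^2*x + x^4 + 2*x^3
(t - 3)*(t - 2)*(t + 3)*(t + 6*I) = t^4 - 2*t^3 + 6*I*t^3 - 9*t^2 - 12*I*t^2 + 18*t - 54*I*t + 108*I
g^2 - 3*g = g*(g - 3)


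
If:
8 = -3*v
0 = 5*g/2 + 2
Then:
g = -4/5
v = -8/3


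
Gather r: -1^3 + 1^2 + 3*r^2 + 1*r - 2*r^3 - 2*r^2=-2*r^3 + r^2 + r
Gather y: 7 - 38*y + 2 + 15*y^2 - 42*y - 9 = 15*y^2 - 80*y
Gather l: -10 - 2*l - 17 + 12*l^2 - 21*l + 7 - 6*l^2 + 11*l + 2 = 6*l^2 - 12*l - 18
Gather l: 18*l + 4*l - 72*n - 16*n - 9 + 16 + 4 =22*l - 88*n + 11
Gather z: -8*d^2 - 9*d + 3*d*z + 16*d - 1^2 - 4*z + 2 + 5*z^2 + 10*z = -8*d^2 + 7*d + 5*z^2 + z*(3*d + 6) + 1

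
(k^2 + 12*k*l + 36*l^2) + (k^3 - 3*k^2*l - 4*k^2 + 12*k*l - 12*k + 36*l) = k^3 - 3*k^2*l - 3*k^2 + 24*k*l - 12*k + 36*l^2 + 36*l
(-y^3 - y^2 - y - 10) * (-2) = 2*y^3 + 2*y^2 + 2*y + 20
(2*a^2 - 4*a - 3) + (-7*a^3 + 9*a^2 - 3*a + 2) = -7*a^3 + 11*a^2 - 7*a - 1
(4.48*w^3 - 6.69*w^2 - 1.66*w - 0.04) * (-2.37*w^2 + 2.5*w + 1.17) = -10.6176*w^5 + 27.0553*w^4 - 7.5492*w^3 - 11.8825*w^2 - 2.0422*w - 0.0468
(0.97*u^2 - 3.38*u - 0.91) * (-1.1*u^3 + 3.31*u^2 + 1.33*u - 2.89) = -1.067*u^5 + 6.9287*u^4 - 8.8967*u^3 - 10.3108*u^2 + 8.5579*u + 2.6299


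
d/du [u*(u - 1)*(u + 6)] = 3*u^2 + 10*u - 6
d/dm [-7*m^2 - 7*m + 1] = -14*m - 7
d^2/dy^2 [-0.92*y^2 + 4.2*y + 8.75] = -1.84000000000000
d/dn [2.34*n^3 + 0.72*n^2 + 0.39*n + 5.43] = 7.02*n^2 + 1.44*n + 0.39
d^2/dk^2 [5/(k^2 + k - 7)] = 10*(-k^2 - k + (2*k + 1)^2 + 7)/(k^2 + k - 7)^3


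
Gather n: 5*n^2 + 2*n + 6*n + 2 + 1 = 5*n^2 + 8*n + 3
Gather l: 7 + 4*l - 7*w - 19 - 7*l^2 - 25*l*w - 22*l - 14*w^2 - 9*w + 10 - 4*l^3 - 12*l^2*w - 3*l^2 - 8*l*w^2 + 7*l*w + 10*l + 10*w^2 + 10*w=-4*l^3 + l^2*(-12*w - 10) + l*(-8*w^2 - 18*w - 8) - 4*w^2 - 6*w - 2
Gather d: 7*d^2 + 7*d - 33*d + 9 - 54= 7*d^2 - 26*d - 45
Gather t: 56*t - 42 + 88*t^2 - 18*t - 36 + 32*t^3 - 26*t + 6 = 32*t^3 + 88*t^2 + 12*t - 72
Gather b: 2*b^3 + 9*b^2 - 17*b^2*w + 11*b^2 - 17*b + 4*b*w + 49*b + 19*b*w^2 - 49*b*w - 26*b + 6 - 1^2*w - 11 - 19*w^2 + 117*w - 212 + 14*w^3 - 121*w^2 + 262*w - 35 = 2*b^3 + b^2*(20 - 17*w) + b*(19*w^2 - 45*w + 6) + 14*w^3 - 140*w^2 + 378*w - 252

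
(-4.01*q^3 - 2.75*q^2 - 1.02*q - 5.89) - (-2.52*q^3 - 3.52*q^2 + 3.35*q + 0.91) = -1.49*q^3 + 0.77*q^2 - 4.37*q - 6.8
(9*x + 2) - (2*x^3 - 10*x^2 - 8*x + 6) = -2*x^3 + 10*x^2 + 17*x - 4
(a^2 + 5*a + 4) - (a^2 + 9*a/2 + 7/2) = a/2 + 1/2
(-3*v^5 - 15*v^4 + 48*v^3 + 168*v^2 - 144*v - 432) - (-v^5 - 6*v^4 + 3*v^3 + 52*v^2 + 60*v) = -2*v^5 - 9*v^4 + 45*v^3 + 116*v^2 - 204*v - 432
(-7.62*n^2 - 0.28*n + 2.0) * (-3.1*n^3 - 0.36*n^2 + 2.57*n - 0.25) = 23.622*n^5 + 3.6112*n^4 - 25.6826*n^3 + 0.4654*n^2 + 5.21*n - 0.5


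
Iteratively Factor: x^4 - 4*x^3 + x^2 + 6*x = (x - 3)*(x^3 - x^2 - 2*x) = x*(x - 3)*(x^2 - x - 2) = x*(x - 3)*(x + 1)*(x - 2)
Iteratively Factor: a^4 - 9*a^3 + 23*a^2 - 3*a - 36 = (a + 1)*(a^3 - 10*a^2 + 33*a - 36) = (a - 3)*(a + 1)*(a^2 - 7*a + 12) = (a - 3)^2*(a + 1)*(a - 4)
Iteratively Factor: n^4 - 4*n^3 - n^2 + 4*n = (n)*(n^3 - 4*n^2 - n + 4) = n*(n - 1)*(n^2 - 3*n - 4) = n*(n - 1)*(n + 1)*(n - 4)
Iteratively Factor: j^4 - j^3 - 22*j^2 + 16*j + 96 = (j - 4)*(j^3 + 3*j^2 - 10*j - 24) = (j - 4)*(j + 2)*(j^2 + j - 12) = (j - 4)*(j - 3)*(j + 2)*(j + 4)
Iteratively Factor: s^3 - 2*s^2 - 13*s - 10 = (s - 5)*(s^2 + 3*s + 2) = (s - 5)*(s + 1)*(s + 2)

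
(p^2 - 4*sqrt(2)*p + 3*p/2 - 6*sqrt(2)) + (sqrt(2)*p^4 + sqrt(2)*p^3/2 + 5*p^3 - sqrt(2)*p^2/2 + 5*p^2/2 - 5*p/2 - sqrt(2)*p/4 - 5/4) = sqrt(2)*p^4 + sqrt(2)*p^3/2 + 5*p^3 - sqrt(2)*p^2/2 + 7*p^2/2 - 17*sqrt(2)*p/4 - p - 6*sqrt(2) - 5/4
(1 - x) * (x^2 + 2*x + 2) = -x^3 - x^2 + 2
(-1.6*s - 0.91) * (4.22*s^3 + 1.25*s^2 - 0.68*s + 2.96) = -6.752*s^4 - 5.8402*s^3 - 0.0494999999999999*s^2 - 4.1172*s - 2.6936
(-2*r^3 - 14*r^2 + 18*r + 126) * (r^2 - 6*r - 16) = -2*r^5 - 2*r^4 + 134*r^3 + 242*r^2 - 1044*r - 2016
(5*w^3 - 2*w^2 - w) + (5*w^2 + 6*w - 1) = 5*w^3 + 3*w^2 + 5*w - 1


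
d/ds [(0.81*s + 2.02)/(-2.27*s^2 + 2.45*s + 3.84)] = (1.8387*s^2 + 9.1708*s - 1.8386)/(5.1529*s^4 - 11.123*s^3 - 11.4311*s^2 + 18.816*s + 14.7456)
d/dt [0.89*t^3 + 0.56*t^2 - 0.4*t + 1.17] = 2.67*t^2 + 1.12*t - 0.4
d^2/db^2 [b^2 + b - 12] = 2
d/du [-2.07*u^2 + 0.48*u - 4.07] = 0.48 - 4.14*u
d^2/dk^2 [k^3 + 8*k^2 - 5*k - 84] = 6*k + 16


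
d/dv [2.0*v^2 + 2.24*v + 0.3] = 4.0*v + 2.24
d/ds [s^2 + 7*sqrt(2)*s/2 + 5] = 2*s + 7*sqrt(2)/2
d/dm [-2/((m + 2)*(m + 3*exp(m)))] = 2*(m + (m + 2)*(3*exp(m) + 1) + 3*exp(m))/((m + 2)^2*(m + 3*exp(m))^2)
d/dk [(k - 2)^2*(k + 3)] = (k - 2)*(3*k + 4)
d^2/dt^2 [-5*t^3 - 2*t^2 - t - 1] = -30*t - 4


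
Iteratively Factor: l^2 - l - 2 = (l - 2)*(l + 1)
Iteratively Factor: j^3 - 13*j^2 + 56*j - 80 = (j - 5)*(j^2 - 8*j + 16) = (j - 5)*(j - 4)*(j - 4)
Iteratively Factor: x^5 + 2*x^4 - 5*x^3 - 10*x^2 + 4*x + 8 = (x - 1)*(x^4 + 3*x^3 - 2*x^2 - 12*x - 8) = (x - 1)*(x + 1)*(x^3 + 2*x^2 - 4*x - 8) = (x - 2)*(x - 1)*(x + 1)*(x^2 + 4*x + 4) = (x - 2)*(x - 1)*(x + 1)*(x + 2)*(x + 2)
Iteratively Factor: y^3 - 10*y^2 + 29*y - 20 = (y - 5)*(y^2 - 5*y + 4) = (y - 5)*(y - 4)*(y - 1)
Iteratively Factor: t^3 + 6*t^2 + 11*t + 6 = (t + 3)*(t^2 + 3*t + 2) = (t + 1)*(t + 3)*(t + 2)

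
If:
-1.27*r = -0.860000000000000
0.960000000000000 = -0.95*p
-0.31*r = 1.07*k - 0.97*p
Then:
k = -1.11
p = -1.01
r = 0.68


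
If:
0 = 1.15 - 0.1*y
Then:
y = 11.50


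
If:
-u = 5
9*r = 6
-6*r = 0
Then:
No Solution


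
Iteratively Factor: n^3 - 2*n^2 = (n)*(n^2 - 2*n) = n^2*(n - 2)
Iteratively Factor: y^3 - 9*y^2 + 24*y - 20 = (y - 2)*(y^2 - 7*y + 10) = (y - 2)^2*(y - 5)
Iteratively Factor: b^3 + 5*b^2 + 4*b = (b)*(b^2 + 5*b + 4) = b*(b + 4)*(b + 1)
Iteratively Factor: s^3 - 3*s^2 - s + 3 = (s - 1)*(s^2 - 2*s - 3) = (s - 1)*(s + 1)*(s - 3)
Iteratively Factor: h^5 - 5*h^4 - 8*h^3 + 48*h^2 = (h - 4)*(h^4 - h^3 - 12*h^2) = h*(h - 4)*(h^3 - h^2 - 12*h) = h*(h - 4)^2*(h^2 + 3*h) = h^2*(h - 4)^2*(h + 3)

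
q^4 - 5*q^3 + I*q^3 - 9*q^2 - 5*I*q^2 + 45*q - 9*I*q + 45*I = (q - 5)*(q - 3)*(q + 3)*(q + I)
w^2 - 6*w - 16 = (w - 8)*(w + 2)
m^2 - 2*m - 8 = (m - 4)*(m + 2)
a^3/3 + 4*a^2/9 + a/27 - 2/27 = (a/3 + 1/3)*(a - 1/3)*(a + 2/3)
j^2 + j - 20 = (j - 4)*(j + 5)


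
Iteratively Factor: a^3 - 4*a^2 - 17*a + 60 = (a - 5)*(a^2 + a - 12) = (a - 5)*(a + 4)*(a - 3)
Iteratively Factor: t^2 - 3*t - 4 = (t + 1)*(t - 4)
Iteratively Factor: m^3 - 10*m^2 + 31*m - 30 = (m - 2)*(m^2 - 8*m + 15) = (m - 5)*(m - 2)*(m - 3)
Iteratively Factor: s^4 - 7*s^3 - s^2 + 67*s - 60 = (s - 1)*(s^3 - 6*s^2 - 7*s + 60) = (s - 5)*(s - 1)*(s^2 - s - 12) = (s - 5)*(s - 1)*(s + 3)*(s - 4)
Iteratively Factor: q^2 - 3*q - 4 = (q - 4)*(q + 1)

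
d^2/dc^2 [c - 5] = 0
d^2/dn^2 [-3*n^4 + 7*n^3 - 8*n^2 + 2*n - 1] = -36*n^2 + 42*n - 16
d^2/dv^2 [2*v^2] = 4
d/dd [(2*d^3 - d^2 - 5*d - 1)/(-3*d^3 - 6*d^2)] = (-5*d^3 - 10*d^2 - 13*d - 4)/(3*d^3*(d^2 + 4*d + 4))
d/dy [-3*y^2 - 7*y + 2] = -6*y - 7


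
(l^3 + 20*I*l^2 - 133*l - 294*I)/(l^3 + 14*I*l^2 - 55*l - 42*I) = (l + 7*I)/(l + I)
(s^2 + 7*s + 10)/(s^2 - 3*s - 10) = (s + 5)/(s - 5)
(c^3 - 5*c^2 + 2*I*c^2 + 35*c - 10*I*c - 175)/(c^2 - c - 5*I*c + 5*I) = (c^2 + c*(-5 + 7*I) - 35*I)/(c - 1)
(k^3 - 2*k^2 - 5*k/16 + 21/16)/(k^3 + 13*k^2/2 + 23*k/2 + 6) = (16*k^3 - 32*k^2 - 5*k + 21)/(8*(2*k^3 + 13*k^2 + 23*k + 12))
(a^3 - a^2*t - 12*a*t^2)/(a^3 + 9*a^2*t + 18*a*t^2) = (a - 4*t)/(a + 6*t)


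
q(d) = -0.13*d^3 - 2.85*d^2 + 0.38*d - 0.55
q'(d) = -0.39*d^2 - 5.7*d + 0.38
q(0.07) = -0.54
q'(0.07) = -0.02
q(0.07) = -0.54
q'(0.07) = -0.02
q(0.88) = -2.51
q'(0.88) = -4.94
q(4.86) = -80.94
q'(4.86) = -36.53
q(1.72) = -8.99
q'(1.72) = -10.58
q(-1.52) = -7.26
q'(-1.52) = 8.14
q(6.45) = -151.55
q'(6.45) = -52.61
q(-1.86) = -10.28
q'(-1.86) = 9.63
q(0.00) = -0.55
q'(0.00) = 0.38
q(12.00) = -631.03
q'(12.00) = -124.18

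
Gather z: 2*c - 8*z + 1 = 2*c - 8*z + 1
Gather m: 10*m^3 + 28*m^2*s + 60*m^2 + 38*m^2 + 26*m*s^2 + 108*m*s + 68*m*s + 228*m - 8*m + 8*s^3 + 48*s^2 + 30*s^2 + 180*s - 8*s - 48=10*m^3 + m^2*(28*s + 98) + m*(26*s^2 + 176*s + 220) + 8*s^3 + 78*s^2 + 172*s - 48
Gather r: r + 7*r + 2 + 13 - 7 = 8*r + 8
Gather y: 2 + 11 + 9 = 22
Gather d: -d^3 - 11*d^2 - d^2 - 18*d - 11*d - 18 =-d^3 - 12*d^2 - 29*d - 18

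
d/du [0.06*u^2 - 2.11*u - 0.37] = 0.12*u - 2.11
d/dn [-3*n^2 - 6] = -6*n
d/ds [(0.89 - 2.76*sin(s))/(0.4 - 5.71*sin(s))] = 3.9779*cos(s)/(5.71*sin(s) - 0.4)^2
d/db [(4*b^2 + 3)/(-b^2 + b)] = (4*b^2 + 6*b - 3)/(b^2*(b^2 - 2*b + 1))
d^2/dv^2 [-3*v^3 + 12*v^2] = 24 - 18*v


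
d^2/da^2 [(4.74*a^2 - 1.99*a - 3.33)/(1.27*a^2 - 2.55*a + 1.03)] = (7.105427357601e-15*a^4 + 24.281638*a^3 - 69.428106*a^2 + 80.323944*a - 34.990842)/(2.048383*a^6 - 12.338685*a^5 + 29.758386*a^4 - 36.595305*a^3 + 24.134754*a^2 - 8.115885*a + 1.092727)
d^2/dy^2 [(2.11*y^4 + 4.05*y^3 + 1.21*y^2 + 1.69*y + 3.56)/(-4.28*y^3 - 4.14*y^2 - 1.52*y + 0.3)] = (54.319512*y^6 - 123.584784*y^5 - 990.932424*y^4 - 1065.130816*y^3 - 531.315912*y^2 - 176.621328*y - 27.052168)/(78.402752*y^9 + 227.514528*y^8 + 303.604368*y^7 + 216.070488*y^6 + 75.927552*y^5 + 1.559448*y^4 - 6.659632*y^3 - 0.96156*y^2 + 0.4104*y - 0.027)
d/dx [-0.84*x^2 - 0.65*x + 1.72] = -1.68*x - 0.65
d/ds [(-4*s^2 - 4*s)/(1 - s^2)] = -4/(s^2 - 2*s + 1)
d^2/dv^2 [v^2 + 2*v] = 2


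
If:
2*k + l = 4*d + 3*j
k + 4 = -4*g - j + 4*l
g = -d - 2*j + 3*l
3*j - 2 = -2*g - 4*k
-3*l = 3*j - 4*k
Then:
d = -23/72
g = -11/8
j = 29/36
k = 7/12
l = -1/36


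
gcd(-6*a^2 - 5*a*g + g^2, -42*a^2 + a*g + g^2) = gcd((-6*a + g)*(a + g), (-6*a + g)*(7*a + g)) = 6*a - g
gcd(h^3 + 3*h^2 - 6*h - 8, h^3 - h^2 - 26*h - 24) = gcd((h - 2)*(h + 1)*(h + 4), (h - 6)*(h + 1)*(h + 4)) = h^2 + 5*h + 4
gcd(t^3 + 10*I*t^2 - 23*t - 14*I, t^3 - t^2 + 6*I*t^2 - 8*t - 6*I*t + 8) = t + 2*I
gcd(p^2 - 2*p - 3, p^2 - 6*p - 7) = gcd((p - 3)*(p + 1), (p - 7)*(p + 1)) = p + 1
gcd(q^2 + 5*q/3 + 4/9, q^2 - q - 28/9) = q + 4/3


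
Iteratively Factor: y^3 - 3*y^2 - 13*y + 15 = (y + 3)*(y^2 - 6*y + 5) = (y - 5)*(y + 3)*(y - 1)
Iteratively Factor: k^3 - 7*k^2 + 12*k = (k)*(k^2 - 7*k + 12) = k*(k - 4)*(k - 3)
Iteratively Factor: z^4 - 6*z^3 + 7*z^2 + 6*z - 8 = (z + 1)*(z^3 - 7*z^2 + 14*z - 8) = (z - 4)*(z + 1)*(z^2 - 3*z + 2) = (z - 4)*(z - 1)*(z + 1)*(z - 2)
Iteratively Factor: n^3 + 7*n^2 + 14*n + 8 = (n + 4)*(n^2 + 3*n + 2) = (n + 1)*(n + 4)*(n + 2)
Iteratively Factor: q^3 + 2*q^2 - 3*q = (q)*(q^2 + 2*q - 3) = q*(q - 1)*(q + 3)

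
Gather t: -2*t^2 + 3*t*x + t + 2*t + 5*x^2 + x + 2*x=-2*t^2 + t*(3*x + 3) + 5*x^2 + 3*x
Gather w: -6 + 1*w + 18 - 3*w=12 - 2*w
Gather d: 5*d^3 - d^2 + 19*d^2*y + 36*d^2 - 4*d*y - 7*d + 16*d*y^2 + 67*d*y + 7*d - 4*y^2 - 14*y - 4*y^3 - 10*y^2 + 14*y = 5*d^3 + d^2*(19*y + 35) + d*(16*y^2 + 63*y) - 4*y^3 - 14*y^2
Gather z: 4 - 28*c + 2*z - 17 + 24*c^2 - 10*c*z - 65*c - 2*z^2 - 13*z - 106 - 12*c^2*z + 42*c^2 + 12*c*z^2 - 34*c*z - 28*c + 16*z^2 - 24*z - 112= 66*c^2 - 121*c + z^2*(12*c + 14) + z*(-12*c^2 - 44*c - 35) - 231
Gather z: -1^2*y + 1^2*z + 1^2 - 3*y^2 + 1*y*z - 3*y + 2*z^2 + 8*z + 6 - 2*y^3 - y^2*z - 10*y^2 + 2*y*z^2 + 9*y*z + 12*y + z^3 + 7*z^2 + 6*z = -2*y^3 - 13*y^2 + 8*y + z^3 + z^2*(2*y + 9) + z*(-y^2 + 10*y + 15) + 7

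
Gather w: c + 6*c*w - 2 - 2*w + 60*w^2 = c + 60*w^2 + w*(6*c - 2) - 2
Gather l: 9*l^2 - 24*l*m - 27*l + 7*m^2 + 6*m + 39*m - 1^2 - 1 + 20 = 9*l^2 + l*(-24*m - 27) + 7*m^2 + 45*m + 18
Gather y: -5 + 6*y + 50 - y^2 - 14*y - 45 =-y^2 - 8*y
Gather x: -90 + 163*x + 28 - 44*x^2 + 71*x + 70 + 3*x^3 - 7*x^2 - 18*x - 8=3*x^3 - 51*x^2 + 216*x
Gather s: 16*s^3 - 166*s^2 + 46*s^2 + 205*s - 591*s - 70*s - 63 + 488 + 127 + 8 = 16*s^3 - 120*s^2 - 456*s + 560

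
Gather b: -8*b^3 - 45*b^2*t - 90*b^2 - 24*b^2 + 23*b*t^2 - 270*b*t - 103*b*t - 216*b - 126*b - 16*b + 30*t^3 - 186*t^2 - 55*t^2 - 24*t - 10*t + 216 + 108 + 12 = -8*b^3 + b^2*(-45*t - 114) + b*(23*t^2 - 373*t - 358) + 30*t^3 - 241*t^2 - 34*t + 336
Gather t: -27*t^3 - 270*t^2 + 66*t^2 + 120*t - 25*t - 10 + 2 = -27*t^3 - 204*t^2 + 95*t - 8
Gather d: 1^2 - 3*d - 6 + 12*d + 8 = 9*d + 3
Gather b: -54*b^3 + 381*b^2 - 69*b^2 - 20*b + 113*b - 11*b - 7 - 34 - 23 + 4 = -54*b^3 + 312*b^2 + 82*b - 60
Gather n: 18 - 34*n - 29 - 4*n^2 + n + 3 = -4*n^2 - 33*n - 8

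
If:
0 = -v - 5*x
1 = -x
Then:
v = 5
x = -1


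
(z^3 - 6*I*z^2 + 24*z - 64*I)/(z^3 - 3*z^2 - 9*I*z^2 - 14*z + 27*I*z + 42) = (z^2 - 4*I*z + 32)/(z^2 - z*(3 + 7*I) + 21*I)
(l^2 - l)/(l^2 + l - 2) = l/(l + 2)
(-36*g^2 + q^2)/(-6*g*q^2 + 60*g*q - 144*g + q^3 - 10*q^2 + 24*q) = (6*g + q)/(q^2 - 10*q + 24)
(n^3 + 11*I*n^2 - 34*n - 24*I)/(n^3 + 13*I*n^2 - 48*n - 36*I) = (n + 4*I)/(n + 6*I)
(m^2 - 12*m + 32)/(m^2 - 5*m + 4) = (m - 8)/(m - 1)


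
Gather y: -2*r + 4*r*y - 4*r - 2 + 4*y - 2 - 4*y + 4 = 4*r*y - 6*r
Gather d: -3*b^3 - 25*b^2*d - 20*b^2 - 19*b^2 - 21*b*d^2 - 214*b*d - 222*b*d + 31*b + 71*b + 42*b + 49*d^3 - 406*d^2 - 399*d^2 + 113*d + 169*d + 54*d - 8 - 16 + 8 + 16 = -3*b^3 - 39*b^2 + 144*b + 49*d^3 + d^2*(-21*b - 805) + d*(-25*b^2 - 436*b + 336)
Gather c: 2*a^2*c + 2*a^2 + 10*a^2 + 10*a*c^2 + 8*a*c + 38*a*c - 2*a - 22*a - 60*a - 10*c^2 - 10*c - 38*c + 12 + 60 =12*a^2 - 84*a + c^2*(10*a - 10) + c*(2*a^2 + 46*a - 48) + 72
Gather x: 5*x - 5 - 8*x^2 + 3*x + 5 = -8*x^2 + 8*x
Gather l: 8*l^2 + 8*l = 8*l^2 + 8*l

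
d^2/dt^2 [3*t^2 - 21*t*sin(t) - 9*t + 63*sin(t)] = 21*t*sin(t) - 63*sin(t) - 42*cos(t) + 6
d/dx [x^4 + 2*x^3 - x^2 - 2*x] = 4*x^3 + 6*x^2 - 2*x - 2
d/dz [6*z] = 6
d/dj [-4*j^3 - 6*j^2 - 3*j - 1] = -12*j^2 - 12*j - 3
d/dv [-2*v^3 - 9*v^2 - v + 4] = -6*v^2 - 18*v - 1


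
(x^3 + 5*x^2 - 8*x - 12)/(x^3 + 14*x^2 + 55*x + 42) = (x - 2)/(x + 7)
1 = 1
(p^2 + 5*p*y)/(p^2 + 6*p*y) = (p + 5*y)/(p + 6*y)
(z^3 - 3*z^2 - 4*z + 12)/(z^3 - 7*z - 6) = (z - 2)/(z + 1)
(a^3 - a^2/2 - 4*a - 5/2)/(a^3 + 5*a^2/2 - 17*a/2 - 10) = (a + 1)/(a + 4)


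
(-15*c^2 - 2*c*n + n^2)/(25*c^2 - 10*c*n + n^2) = (-3*c - n)/(5*c - n)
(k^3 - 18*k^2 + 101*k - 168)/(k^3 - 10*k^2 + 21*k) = (k - 8)/k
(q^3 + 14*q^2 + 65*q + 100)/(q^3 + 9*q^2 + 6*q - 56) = (q^2 + 10*q + 25)/(q^2 + 5*q - 14)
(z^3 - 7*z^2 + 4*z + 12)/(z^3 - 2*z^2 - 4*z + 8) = (z^2 - 5*z - 6)/(z^2 - 4)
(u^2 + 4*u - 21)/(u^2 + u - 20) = (u^2 + 4*u - 21)/(u^2 + u - 20)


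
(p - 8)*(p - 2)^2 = p^3 - 12*p^2 + 36*p - 32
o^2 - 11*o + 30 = (o - 6)*(o - 5)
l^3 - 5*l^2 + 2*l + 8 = (l - 4)*(l - 2)*(l + 1)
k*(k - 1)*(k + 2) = k^3 + k^2 - 2*k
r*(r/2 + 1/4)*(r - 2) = r^3/2 - 3*r^2/4 - r/2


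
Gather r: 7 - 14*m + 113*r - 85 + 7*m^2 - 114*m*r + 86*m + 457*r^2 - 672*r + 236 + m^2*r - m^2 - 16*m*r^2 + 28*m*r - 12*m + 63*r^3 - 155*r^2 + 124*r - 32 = 6*m^2 + 60*m + 63*r^3 + r^2*(302 - 16*m) + r*(m^2 - 86*m - 435) + 126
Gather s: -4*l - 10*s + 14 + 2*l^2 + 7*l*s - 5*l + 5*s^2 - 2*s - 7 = 2*l^2 - 9*l + 5*s^2 + s*(7*l - 12) + 7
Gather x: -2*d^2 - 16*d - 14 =-2*d^2 - 16*d - 14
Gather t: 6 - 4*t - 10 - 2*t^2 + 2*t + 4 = -2*t^2 - 2*t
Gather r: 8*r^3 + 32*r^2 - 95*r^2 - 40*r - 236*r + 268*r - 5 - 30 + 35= 8*r^3 - 63*r^2 - 8*r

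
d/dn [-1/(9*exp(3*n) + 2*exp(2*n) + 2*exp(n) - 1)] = (27*exp(2*n) + 4*exp(n) + 2)*exp(n)/(9*exp(3*n) + 2*exp(2*n) + 2*exp(n) - 1)^2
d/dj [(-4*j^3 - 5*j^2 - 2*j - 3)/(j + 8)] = (-8*j^3 - 101*j^2 - 80*j - 13)/(j^2 + 16*j + 64)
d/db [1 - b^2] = -2*b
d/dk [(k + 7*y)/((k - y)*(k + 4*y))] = ((k - y)*(k + 4*y) - (k - y)*(k + 7*y) - (k + 4*y)*(k + 7*y))/((k - y)^2*(k + 4*y)^2)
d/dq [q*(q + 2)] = 2*q + 2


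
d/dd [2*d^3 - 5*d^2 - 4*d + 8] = 6*d^2 - 10*d - 4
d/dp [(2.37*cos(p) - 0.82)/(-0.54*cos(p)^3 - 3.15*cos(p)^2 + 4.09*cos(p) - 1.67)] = (-2.5596*cos(p)^3 - 6.1371*cos(p)^2 + 5.166*cos(p) + 0.6041)*sin(p)/(0.2916*cos(p)^6 + 3.402*cos(p)^5 + 5.5053*cos(p)^4 - 23.9634*cos(p)^3 + 27.2491*cos(p)^2 - 13.6606*cos(p) + 2.7889)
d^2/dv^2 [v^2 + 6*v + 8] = 2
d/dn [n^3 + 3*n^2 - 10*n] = 3*n^2 + 6*n - 10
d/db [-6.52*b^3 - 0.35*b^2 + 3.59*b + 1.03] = -19.56*b^2 - 0.7*b + 3.59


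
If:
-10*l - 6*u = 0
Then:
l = -3*u/5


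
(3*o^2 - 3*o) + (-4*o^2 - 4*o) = -o^2 - 7*o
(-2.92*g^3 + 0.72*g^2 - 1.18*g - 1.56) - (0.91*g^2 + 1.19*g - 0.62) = -2.92*g^3 - 0.19*g^2 - 2.37*g - 0.94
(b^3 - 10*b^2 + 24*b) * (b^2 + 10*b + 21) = b^5 - 55*b^3 + 30*b^2 + 504*b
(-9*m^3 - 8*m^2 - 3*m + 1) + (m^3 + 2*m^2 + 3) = -8*m^3 - 6*m^2 - 3*m + 4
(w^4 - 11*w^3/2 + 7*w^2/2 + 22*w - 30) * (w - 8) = w^5 - 27*w^4/2 + 95*w^3/2 - 6*w^2 - 206*w + 240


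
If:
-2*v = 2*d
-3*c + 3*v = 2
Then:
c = v - 2/3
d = -v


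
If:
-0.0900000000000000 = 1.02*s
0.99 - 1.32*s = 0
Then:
No Solution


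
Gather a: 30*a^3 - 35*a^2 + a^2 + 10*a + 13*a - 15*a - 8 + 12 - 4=30*a^3 - 34*a^2 + 8*a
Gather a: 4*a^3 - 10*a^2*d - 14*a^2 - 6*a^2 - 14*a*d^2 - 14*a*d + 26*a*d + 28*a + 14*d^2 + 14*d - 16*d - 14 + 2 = 4*a^3 + a^2*(-10*d - 20) + a*(-14*d^2 + 12*d + 28) + 14*d^2 - 2*d - 12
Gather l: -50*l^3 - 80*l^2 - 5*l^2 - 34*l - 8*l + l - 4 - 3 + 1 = -50*l^3 - 85*l^2 - 41*l - 6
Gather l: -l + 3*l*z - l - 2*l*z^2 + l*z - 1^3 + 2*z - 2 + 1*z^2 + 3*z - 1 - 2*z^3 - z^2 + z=l*(-2*z^2 + 4*z - 2) - 2*z^3 + 6*z - 4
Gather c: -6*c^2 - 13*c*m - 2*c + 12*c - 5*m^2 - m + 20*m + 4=-6*c^2 + c*(10 - 13*m) - 5*m^2 + 19*m + 4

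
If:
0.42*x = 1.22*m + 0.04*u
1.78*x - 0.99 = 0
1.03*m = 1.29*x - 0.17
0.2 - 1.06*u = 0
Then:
No Solution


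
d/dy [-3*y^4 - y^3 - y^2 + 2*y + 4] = -12*y^3 - 3*y^2 - 2*y + 2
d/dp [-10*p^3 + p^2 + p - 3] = -30*p^2 + 2*p + 1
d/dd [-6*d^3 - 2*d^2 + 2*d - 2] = -18*d^2 - 4*d + 2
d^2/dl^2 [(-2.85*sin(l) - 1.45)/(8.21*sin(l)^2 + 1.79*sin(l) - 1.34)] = (192.101685*sin(l)^5 + 349.060465*sin(l)^4 - 132.152265*sin(l)^3 - 511.125595*sin(l)^2 - 307.38284*sin(l) - 54.86797)/(8.21*sin(l)^2 + 1.79*sin(l) - 1.34)^3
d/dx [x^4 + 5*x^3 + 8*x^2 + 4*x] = 4*x^3 + 15*x^2 + 16*x + 4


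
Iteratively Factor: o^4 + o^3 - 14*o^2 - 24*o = (o - 4)*(o^3 + 5*o^2 + 6*o) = (o - 4)*(o + 3)*(o^2 + 2*o) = o*(o - 4)*(o + 3)*(o + 2)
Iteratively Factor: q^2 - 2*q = (q - 2)*(q)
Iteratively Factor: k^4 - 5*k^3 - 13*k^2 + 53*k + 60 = (k - 4)*(k^3 - k^2 - 17*k - 15) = (k - 4)*(k + 3)*(k^2 - 4*k - 5) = (k - 4)*(k + 1)*(k + 3)*(k - 5)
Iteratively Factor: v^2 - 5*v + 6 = (v - 2)*(v - 3)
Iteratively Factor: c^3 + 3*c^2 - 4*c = (c + 4)*(c^2 - c) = c*(c + 4)*(c - 1)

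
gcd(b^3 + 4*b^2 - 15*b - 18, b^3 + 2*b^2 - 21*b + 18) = b^2 + 3*b - 18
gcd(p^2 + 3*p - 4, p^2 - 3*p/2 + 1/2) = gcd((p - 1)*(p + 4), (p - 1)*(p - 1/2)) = p - 1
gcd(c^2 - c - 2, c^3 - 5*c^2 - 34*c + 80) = c - 2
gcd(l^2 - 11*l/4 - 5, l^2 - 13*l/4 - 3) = l - 4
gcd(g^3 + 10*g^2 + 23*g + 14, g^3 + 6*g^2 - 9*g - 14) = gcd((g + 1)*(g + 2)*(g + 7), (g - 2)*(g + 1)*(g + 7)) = g^2 + 8*g + 7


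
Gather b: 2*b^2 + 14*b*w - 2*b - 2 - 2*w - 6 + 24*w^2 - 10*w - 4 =2*b^2 + b*(14*w - 2) + 24*w^2 - 12*w - 12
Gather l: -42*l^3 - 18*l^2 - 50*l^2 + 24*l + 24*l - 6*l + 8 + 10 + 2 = -42*l^3 - 68*l^2 + 42*l + 20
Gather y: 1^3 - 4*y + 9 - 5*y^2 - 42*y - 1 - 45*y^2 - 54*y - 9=-50*y^2 - 100*y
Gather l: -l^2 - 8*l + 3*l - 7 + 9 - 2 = -l^2 - 5*l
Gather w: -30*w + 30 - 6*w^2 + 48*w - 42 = -6*w^2 + 18*w - 12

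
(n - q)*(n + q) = n^2 - q^2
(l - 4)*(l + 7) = l^2 + 3*l - 28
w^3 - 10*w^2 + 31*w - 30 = (w - 5)*(w - 3)*(w - 2)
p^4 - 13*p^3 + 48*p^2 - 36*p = p*(p - 6)^2*(p - 1)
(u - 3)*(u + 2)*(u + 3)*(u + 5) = u^4 + 7*u^3 + u^2 - 63*u - 90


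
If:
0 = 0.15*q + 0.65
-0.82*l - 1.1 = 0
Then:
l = -1.34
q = -4.33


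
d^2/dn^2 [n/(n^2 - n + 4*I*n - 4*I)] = 2*(n*(2*n - 1 + 4*I)^2 + (-3*n + 1 - 4*I)*(n^2 - n + 4*I*n - 4*I))/(n^2 - n + 4*I*n - 4*I)^3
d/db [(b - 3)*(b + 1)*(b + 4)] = 3*b^2 + 4*b - 11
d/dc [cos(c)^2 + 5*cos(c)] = -(2*cos(c) + 5)*sin(c)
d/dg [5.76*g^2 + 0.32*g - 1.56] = 11.52*g + 0.32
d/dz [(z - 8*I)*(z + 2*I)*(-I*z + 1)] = -3*I*z^2 - 10*z - 22*I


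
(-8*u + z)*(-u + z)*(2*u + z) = 16*u^3 - 10*u^2*z - 7*u*z^2 + z^3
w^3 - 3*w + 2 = (w - 1)^2*(w + 2)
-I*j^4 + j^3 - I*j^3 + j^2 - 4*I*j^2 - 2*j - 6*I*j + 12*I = (j + 2)*(j - 2*I)*(j + 3*I)*(-I*j + I)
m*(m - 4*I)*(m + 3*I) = m^3 - I*m^2 + 12*m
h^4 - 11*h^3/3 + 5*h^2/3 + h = h*(h - 3)*(h - 1)*(h + 1/3)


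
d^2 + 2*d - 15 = (d - 3)*(d + 5)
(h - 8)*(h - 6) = h^2 - 14*h + 48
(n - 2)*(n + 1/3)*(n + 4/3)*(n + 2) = n^4 + 5*n^3/3 - 32*n^2/9 - 20*n/3 - 16/9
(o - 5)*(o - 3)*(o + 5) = o^3 - 3*o^2 - 25*o + 75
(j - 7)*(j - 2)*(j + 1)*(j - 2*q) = j^4 - 2*j^3*q - 8*j^3 + 16*j^2*q + 5*j^2 - 10*j*q + 14*j - 28*q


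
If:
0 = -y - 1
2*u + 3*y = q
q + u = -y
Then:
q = -1/3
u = 4/3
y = -1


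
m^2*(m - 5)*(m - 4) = m^4 - 9*m^3 + 20*m^2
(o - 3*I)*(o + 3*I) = o^2 + 9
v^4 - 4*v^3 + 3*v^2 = v^2*(v - 3)*(v - 1)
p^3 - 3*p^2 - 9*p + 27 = (p - 3)^2*(p + 3)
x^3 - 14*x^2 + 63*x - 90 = (x - 6)*(x - 5)*(x - 3)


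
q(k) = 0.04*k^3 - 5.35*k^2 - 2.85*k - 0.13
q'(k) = 0.12*k^2 - 10.7*k - 2.85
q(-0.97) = -2.44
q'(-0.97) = 7.64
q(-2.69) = -31.96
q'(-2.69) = 26.80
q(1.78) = -21.93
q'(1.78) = -21.52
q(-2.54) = -28.06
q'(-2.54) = 25.10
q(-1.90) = -14.30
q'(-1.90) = 17.91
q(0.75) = -5.26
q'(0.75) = -10.81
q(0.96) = -7.76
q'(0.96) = -13.01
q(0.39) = -2.05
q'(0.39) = -7.00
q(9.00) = -429.97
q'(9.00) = -89.43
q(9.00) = -429.97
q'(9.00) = -89.43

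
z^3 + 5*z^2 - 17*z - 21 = (z - 3)*(z + 1)*(z + 7)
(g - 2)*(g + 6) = g^2 + 4*g - 12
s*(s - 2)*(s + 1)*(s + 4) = s^4 + 3*s^3 - 6*s^2 - 8*s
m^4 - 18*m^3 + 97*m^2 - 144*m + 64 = (m - 8)^2*(m - 1)^2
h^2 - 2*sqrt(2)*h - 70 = (h - 7*sqrt(2))*(h + 5*sqrt(2))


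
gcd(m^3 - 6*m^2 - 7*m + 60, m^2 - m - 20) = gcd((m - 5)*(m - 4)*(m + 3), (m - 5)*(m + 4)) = m - 5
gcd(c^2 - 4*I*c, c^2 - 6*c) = c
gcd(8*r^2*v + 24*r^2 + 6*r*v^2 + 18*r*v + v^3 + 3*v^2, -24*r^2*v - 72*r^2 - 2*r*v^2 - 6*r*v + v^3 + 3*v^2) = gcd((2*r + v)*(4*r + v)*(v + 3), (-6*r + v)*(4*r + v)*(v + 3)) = 4*r*v + 12*r + v^2 + 3*v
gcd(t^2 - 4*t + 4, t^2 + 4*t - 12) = t - 2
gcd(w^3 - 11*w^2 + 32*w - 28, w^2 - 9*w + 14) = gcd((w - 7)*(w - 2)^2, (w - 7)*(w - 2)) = w^2 - 9*w + 14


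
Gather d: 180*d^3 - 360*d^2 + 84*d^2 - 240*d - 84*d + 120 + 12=180*d^3 - 276*d^2 - 324*d + 132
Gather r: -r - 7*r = -8*r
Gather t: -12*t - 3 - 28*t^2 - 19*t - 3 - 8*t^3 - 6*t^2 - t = -8*t^3 - 34*t^2 - 32*t - 6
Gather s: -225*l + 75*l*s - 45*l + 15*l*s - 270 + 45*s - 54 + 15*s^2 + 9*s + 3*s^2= -270*l + 18*s^2 + s*(90*l + 54) - 324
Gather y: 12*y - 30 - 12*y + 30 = 0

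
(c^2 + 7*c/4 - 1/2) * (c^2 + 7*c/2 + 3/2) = c^4 + 21*c^3/4 + 57*c^2/8 + 7*c/8 - 3/4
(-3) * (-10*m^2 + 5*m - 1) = 30*m^2 - 15*m + 3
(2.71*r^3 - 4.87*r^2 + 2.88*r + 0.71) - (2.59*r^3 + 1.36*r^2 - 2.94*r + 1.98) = 0.12*r^3 - 6.23*r^2 + 5.82*r - 1.27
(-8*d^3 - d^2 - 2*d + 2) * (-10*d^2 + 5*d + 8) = 80*d^5 - 30*d^4 - 49*d^3 - 38*d^2 - 6*d + 16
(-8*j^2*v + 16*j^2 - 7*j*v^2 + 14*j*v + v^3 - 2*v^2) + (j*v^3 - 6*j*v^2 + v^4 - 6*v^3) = -8*j^2*v + 16*j^2 + j*v^3 - 13*j*v^2 + 14*j*v + v^4 - 5*v^3 - 2*v^2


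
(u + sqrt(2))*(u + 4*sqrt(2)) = u^2 + 5*sqrt(2)*u + 8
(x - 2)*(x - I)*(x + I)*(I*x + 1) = I*x^4 + x^3 - 2*I*x^3 - 2*x^2 + I*x^2 + x - 2*I*x - 2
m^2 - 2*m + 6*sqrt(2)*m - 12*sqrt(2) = (m - 2)*(m + 6*sqrt(2))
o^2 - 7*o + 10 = (o - 5)*(o - 2)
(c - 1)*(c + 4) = c^2 + 3*c - 4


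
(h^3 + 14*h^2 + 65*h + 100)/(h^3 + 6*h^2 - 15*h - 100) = (h + 4)/(h - 4)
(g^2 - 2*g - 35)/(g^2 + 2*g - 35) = (g^2 - 2*g - 35)/(g^2 + 2*g - 35)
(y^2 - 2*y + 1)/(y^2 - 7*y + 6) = (y - 1)/(y - 6)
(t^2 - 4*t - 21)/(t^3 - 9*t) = (t - 7)/(t*(t - 3))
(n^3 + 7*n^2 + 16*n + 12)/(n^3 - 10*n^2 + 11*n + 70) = (n^2 + 5*n + 6)/(n^2 - 12*n + 35)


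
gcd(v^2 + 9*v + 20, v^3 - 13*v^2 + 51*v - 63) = 1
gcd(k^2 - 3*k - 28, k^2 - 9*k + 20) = 1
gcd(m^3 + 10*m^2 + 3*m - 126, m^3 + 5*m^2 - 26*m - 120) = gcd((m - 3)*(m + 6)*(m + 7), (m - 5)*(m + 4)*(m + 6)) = m + 6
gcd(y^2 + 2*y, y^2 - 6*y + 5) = 1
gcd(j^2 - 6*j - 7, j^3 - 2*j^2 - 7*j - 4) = j + 1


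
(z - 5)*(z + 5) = z^2 - 25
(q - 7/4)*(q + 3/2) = q^2 - q/4 - 21/8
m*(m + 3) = m^2 + 3*m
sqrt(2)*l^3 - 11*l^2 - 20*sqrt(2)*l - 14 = (l - 7*sqrt(2))*(l + sqrt(2))*(sqrt(2)*l + 1)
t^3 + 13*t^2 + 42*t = t*(t + 6)*(t + 7)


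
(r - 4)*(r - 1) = r^2 - 5*r + 4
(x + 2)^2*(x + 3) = x^3 + 7*x^2 + 16*x + 12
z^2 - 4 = (z - 2)*(z + 2)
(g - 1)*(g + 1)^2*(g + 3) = g^4 + 4*g^3 + 2*g^2 - 4*g - 3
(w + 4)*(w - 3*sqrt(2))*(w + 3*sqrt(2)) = w^3 + 4*w^2 - 18*w - 72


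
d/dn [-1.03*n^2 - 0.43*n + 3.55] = -2.06*n - 0.43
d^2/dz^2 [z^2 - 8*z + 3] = 2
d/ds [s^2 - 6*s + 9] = 2*s - 6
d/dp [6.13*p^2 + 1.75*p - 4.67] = 12.26*p + 1.75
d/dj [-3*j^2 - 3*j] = -6*j - 3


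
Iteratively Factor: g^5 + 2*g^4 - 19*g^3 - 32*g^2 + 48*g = (g + 3)*(g^4 - g^3 - 16*g^2 + 16*g) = (g - 1)*(g + 3)*(g^3 - 16*g) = (g - 4)*(g - 1)*(g + 3)*(g^2 + 4*g) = g*(g - 4)*(g - 1)*(g + 3)*(g + 4)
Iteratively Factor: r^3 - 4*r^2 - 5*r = (r)*(r^2 - 4*r - 5) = r*(r - 5)*(r + 1)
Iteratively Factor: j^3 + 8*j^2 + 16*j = (j + 4)*(j^2 + 4*j) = (j + 4)^2*(j)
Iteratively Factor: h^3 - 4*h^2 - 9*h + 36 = (h - 4)*(h^2 - 9) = (h - 4)*(h - 3)*(h + 3)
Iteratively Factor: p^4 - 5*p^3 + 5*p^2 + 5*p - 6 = (p - 3)*(p^3 - 2*p^2 - p + 2) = (p - 3)*(p - 2)*(p^2 - 1) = (p - 3)*(p - 2)*(p - 1)*(p + 1)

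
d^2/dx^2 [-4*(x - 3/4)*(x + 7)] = -8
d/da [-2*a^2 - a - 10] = -4*a - 1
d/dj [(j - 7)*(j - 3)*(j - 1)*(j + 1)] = 4*j^3 - 30*j^2 + 40*j + 10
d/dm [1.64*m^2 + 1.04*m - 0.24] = 3.28*m + 1.04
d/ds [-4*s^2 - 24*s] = -8*s - 24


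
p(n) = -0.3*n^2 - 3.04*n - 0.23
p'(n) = -0.6*n - 3.04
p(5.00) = -22.93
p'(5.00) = -6.04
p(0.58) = -2.09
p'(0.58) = -3.39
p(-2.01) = 4.67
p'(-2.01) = -1.83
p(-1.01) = 2.53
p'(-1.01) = -2.43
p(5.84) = -28.22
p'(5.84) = -6.54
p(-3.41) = 6.65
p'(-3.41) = -0.99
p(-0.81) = 2.04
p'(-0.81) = -2.55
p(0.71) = -2.54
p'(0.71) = -3.47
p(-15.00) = -22.13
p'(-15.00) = 5.96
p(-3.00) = 6.19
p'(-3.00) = -1.24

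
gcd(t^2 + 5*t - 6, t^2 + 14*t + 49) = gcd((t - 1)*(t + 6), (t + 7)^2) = 1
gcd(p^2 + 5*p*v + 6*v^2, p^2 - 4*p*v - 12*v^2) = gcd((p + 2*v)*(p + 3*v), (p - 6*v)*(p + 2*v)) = p + 2*v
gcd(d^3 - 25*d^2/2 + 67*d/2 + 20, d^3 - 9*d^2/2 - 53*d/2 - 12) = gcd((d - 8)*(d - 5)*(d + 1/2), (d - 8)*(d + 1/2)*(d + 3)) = d^2 - 15*d/2 - 4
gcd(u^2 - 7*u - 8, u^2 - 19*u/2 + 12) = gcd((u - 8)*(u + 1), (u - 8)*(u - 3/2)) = u - 8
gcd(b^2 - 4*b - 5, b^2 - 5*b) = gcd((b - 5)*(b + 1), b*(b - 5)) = b - 5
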